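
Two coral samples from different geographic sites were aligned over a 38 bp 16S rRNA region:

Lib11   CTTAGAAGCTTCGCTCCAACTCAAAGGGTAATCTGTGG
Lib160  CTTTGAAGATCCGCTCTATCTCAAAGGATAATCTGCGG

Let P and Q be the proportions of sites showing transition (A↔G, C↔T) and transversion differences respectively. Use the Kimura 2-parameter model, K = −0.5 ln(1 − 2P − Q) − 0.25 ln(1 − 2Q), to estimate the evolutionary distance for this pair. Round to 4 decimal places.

0.2138

The sequences differ at positions 4 (A/T, transversion), 9 (C/A, transversion), 11 (T/C, transition), 17 (C/T, transition), 19 (A/T, transversion), 28 (G/A, transition), 36 (T/C, transition).
Of the 7 differences, 4 transitions and 3 transversions over 38 sites: P = 4/38 = 0.105263, Q = 3/38 = 0.078947.
d = −0.5·ln(0.710527) − 0.25·ln(0.842106) = −0.5·(-0.341748) − 0.25·(-0.171849) = 0.2138.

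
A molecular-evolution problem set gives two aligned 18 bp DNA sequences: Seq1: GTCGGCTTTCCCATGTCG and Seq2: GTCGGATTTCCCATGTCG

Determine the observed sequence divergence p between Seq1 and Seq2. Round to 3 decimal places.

The sequences differ at position 6 (C/A).
There are 1 differences over 18 sites, so p = 1/18 = 0.056.

0.056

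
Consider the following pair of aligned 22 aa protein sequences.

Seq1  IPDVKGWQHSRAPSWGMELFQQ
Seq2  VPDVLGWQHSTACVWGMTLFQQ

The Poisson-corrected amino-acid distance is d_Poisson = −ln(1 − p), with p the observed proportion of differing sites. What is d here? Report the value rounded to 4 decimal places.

0.3185

Mismatches occur at site 1 (I/V), site 5 (K/L), site 11 (R/T), site 13 (P/C), site 14 (S/V), site 18 (E/T).
p = 6/22 = 0.272727.
d = −ln(1 − 0.272727) = −ln(0.727273) = 0.3185.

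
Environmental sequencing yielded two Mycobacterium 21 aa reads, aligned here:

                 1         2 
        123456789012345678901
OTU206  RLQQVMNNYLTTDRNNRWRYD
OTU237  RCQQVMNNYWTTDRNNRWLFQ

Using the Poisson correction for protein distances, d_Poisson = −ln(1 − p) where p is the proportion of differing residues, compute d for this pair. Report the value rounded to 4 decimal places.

Mismatches occur at site 2 (L→C), site 10 (L→W), site 19 (R→L), site 20 (Y→F), site 21 (D→Q).
p = 5/21 = 0.238095.
d = −ln(1 − 0.238095) = −ln(0.761905) = 0.2719.

0.2719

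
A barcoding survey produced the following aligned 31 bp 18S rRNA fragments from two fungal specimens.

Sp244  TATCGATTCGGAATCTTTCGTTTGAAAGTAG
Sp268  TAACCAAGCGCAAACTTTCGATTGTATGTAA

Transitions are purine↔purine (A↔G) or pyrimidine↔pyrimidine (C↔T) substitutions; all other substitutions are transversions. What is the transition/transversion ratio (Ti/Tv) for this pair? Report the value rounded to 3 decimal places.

0.111

The sequences differ at positions 3 (T/A, transversion), 5 (G/C, transversion), 7 (T/A, transversion), 8 (T/G, transversion), 11 (G/C, transversion), 14 (T/A, transversion), 21 (T/A, transversion), 25 (A/T, transversion), 27 (A/T, transversion), 31 (G/A, transition).
Of the 10 differences, 1 transition and 9 transversions, so Ti/Tv = 1/9 = 0.111.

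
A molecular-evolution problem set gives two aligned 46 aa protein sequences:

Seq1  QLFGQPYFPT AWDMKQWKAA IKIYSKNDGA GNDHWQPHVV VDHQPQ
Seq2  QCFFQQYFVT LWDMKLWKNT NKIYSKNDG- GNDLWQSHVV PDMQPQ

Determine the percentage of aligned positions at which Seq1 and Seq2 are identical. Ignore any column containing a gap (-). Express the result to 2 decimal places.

71.11%

Excluding the 1 gap column leaves 45 comparable sites.
The sequences differ at positions 2 (L/C), 4 (G/F), 6 (P/Q), 9 (P/V), 11 (A/L), 16 (Q/L), 19 (A/N), 20 (A/T), 21 (I/N), 34 (H/L), 37 (P/S), 41 (V/P), 43 (H/M).
32 of the 45 comparable sites match, so the percent identity is 32/45 × 100 = 71.11%.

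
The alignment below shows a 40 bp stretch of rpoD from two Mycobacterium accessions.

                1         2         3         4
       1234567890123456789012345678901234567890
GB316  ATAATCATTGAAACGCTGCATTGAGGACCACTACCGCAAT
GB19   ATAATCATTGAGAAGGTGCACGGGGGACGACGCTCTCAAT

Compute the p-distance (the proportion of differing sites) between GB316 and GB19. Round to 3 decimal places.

0.275

Differing sites — 12:A/G; 14:C/A; 16:C/G; 21:T/C; 22:T/G; 24:A/G; 29:C/G; 32:T/G; 33:A/C; 34:C/T; 36:G/T.
There are 11 differences over 40 sites, so p = 11/40 = 0.275.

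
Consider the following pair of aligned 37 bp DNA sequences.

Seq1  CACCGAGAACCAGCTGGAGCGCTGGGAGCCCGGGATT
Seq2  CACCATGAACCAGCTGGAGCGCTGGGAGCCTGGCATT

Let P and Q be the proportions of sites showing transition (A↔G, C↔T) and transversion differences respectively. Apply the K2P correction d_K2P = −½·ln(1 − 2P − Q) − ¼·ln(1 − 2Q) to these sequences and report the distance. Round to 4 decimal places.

0.1171

The sequences differ at positions 5 (G/A, transition), 6 (A/T, transversion), 31 (C/T, transition), 34 (G/C, transversion).
Of the 4 differences, 2 transitions and 2 transversions over 37 sites: P = 2/37 = 0.054054, Q = 2/37 = 0.054054.
d = −0.5·ln(0.837838) − 0.25·ln(0.891892) = −0.5·(-0.176931) − 0.25·(-0.114410) = 0.1171.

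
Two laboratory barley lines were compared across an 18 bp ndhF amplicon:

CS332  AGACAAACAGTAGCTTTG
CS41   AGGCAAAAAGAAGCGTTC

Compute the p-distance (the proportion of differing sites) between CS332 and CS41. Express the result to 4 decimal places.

0.2778

The sequences differ at positions 3 (A/G), 8 (C/A), 11 (T/A), 15 (T/G), 18 (G/C).
There are 5 differences over 18 sites, so p = 5/18 = 0.2778.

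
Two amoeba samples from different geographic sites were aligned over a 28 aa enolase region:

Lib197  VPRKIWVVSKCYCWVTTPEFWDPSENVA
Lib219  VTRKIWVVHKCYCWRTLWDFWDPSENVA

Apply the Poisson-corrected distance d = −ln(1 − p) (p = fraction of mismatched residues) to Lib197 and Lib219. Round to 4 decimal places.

The sequences differ at positions 2 (P/T), 9 (S/H), 15 (V/R), 17 (T/L), 18 (P/W), 19 (E/D).
p = 6/28 = 0.214286.
d = −ln(1 − 0.214286) = −ln(0.785714) = 0.2412.

0.2412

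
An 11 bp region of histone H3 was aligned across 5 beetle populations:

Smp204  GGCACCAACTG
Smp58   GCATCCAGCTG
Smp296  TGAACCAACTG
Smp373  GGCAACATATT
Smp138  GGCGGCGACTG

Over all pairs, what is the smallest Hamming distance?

2

Pairwise Hamming distances:
  Smp204 vs Smp58: 4
  Smp204 vs Smp296: 2
  Smp204 vs Smp373: 4
  Smp204 vs Smp138: 3
  Smp58 vs Smp296: 4
  Smp58 vs Smp373: 7
  Smp58 vs Smp138: 6
  Smp296 vs Smp373: 6
  Smp296 vs Smp138: 5
  Smp373 vs Smp138: 6
The smallest is 2, between Smp204 and Smp296.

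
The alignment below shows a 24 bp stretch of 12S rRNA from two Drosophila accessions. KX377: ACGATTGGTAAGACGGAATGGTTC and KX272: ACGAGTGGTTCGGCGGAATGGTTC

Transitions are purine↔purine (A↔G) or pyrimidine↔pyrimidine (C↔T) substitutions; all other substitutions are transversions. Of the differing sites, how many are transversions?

The sequences differ at positions 5 (T/G, transversion), 10 (A/T, transversion), 11 (A/C, transversion), 13 (A/G, transition).
Of the 4 differences, 1 transition and 3 transversions, so the answer is 3.

3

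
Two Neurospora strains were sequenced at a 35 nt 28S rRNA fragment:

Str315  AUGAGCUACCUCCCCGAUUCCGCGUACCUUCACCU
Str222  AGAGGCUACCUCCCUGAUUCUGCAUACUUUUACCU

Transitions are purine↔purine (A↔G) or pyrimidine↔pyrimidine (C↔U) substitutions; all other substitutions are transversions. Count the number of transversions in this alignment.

1

Differing sites — 2:U/G (Tv); 3:G/A (Ti); 4:A/G (Ti); 15:C/U (Ti); 21:C/U (Ti); 24:G/A (Ti); 28:C/U (Ti); 31:C/U (Ti).
Of the 8 differences, 7 transitions and 1 transversion, so the answer is 1.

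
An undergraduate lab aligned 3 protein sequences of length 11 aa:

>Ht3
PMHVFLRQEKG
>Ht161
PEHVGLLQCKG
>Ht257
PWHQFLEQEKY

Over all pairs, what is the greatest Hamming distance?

6

Pairwise Hamming distances:
  Ht3 vs Ht161: 4
  Ht3 vs Ht257: 4
  Ht161 vs Ht257: 6
The largest is 6, between Ht161 and Ht257.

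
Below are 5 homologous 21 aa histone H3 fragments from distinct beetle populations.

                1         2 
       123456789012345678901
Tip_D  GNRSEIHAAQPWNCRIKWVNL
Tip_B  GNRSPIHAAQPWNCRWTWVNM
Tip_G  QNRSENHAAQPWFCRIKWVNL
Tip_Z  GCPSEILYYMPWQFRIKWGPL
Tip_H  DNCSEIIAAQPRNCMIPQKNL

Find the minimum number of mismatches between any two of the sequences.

Pairwise Hamming distances:
  Tip_D vs Tip_B: 4
  Tip_D vs Tip_G: 3
  Tip_D vs Tip_Z: 10
  Tip_D vs Tip_H: 8
  Tip_B vs Tip_G: 7
  Tip_B vs Tip_Z: 14
  Tip_B vs Tip_H: 11
  Tip_G vs Tip_Z: 12
  Tip_G vs Tip_H: 10
  Tip_Z vs Tip_H: 15
The smallest is 3, between Tip_D and Tip_G.

3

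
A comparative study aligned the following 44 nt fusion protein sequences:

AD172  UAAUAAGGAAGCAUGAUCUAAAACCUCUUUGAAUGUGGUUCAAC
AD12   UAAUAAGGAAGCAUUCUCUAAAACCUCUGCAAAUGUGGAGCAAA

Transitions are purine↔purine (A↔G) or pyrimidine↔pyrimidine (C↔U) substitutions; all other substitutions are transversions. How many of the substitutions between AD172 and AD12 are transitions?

Mismatches occur at site 15 (G→U, transversion), site 16 (A→C, transversion), site 29 (U→G, transversion), site 30 (U→C, transition), site 31 (G→A, transition), site 39 (U→A, transversion), site 40 (U→G, transversion), site 44 (C→A, transversion).
Of the 8 differences, 2 transitions and 6 transversions, so the answer is 2.

2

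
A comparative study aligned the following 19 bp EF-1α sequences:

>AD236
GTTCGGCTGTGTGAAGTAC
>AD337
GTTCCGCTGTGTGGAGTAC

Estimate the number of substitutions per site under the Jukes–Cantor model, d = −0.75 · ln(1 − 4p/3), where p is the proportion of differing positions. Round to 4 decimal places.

0.1134

Differing sites — 5:G/C; 14:A/G.
p = 2/19 = 0.105263.
d = −0.75 · ln(1 − (4/3)·0.105263) = −0.75 · ln(0.859649) = −0.75 · (-0.151231) = 0.1134.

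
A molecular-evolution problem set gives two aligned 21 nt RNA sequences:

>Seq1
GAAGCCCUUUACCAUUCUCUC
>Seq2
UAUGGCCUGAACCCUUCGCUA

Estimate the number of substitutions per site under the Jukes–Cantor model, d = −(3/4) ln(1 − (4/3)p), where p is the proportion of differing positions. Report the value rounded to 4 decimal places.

0.5319

Mismatches occur at site 1 (G/U), site 3 (A/U), site 5 (C/G), site 9 (U/G), site 10 (U/A), site 14 (A/C), site 18 (U/G), site 21 (C/A).
p = 8/21 = 0.380952.
d = −0.75 · ln(1 − (4/3)·0.380952) = −0.75 · ln(0.492064) = −0.75 · (-0.709146) = 0.5319.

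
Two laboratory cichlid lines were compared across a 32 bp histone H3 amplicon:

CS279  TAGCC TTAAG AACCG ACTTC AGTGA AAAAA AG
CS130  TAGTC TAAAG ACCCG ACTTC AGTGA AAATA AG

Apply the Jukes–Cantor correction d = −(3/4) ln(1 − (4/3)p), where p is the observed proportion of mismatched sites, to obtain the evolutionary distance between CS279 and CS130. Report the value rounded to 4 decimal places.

Differing sites — 4:C/T; 7:T/A; 12:A/C; 29:A/T.
p = 4/32 = 0.125000.
d = −0.75 · ln(1 − (4/3)·0.125000) = −0.75 · ln(0.833333) = −0.75 · (-0.182322) = 0.1367.

0.1367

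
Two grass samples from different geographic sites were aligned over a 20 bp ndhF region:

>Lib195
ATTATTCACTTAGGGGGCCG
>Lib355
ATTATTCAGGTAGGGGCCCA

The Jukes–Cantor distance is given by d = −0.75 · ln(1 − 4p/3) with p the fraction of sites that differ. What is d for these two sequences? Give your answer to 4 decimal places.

0.2326

Differing sites — 9:C/G; 10:T/G; 17:G/C; 20:G/A.
p = 4/20 = 0.200000.
d = −0.75 · ln(1 − (4/3)·0.200000) = −0.75 · ln(0.733333) = −0.75 · (-0.310155) = 0.2326.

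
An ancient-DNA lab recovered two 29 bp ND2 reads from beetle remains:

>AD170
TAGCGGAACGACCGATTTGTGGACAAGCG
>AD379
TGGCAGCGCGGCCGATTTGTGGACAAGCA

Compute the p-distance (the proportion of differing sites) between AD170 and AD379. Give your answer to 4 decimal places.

The sequences differ at positions 2 (A/G), 5 (G/A), 7 (A/C), 8 (A/G), 11 (A/G), 29 (G/A).
There are 6 differences over 29 sites, so p = 6/29 = 0.2069.

0.2069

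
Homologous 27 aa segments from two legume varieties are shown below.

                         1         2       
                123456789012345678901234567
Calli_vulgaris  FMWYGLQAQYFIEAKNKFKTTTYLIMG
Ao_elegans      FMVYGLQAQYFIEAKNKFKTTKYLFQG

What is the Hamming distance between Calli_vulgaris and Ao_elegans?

4

The sequences differ at positions 3 (W/V), 22 (T/K), 25 (I/F), 26 (M/Q).
That gives 4 mismatches out of 27 aligned sites, so the Hamming distance is 4.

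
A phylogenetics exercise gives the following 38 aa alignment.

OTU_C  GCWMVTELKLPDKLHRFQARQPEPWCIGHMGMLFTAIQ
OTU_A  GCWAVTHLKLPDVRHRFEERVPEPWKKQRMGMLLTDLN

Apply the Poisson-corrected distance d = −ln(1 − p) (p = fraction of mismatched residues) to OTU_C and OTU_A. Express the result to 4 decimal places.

0.5021

Differing sites — 4:M/A; 7:E/H; 13:K/V; 14:L/R; 18:Q/E; 19:A/E; 21:Q/V; 26:C/K; 27:I/K; 28:G/Q; 29:H/R; 34:F/L; 36:A/D; 37:I/L; 38:Q/N.
p = 15/38 = 0.394737.
d = −ln(1 − 0.394737) = −ln(0.605263) = 0.5021.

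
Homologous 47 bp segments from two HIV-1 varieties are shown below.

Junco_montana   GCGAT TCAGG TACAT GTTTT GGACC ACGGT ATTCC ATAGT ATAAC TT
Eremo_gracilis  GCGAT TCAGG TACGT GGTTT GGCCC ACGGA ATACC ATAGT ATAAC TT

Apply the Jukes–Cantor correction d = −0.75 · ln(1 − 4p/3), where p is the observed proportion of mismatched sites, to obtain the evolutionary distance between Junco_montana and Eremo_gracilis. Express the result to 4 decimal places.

0.1147

The sequences differ at positions 14 (A/G), 17 (T/G), 23 (A/C), 30 (T/A), 33 (T/A).
p = 5/47 = 0.106383.
d = −0.75 · ln(1 − (4/3)·0.106383) = −0.75 · ln(0.858156) = −0.75 · (-0.152969) = 0.1147.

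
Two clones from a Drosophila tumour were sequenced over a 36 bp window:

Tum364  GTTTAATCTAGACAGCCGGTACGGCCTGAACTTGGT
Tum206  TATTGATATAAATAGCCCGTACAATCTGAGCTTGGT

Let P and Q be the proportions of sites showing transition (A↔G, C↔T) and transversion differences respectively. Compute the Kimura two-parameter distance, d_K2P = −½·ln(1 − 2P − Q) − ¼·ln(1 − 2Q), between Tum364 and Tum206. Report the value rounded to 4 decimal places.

0.4094

Differing sites — 1:G/T (Tv); 2:T/A (Tv); 5:A/G (Ti); 8:C/A (Tv); 11:G/A (Ti); 13:C/T (Ti); 18:G/C (Tv); 23:G/A (Ti); 24:G/A (Ti); 25:C/T (Ti); 30:A/G (Ti).
Of the 11 differences, 7 transitions and 4 transversions over 36 sites: P = 7/36 = 0.194444, Q = 4/36 = 0.111111.
d = −0.5·ln(0.500001) − 0.25·ln(0.777778) = −0.5·(-0.693145) − 0.25·(-0.251314) = 0.4094.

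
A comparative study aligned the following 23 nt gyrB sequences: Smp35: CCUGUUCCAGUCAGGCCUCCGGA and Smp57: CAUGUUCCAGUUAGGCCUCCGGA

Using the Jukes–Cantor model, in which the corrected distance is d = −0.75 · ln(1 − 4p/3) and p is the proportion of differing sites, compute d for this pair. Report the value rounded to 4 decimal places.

0.0924

The sequences differ at positions 2 (C/A), 12 (C/U).
p = 2/23 = 0.086957.
d = −0.75 · ln(1 − (4/3)·0.086957) = −0.75 · ln(0.884057) = −0.75 · (-0.123234) = 0.0924.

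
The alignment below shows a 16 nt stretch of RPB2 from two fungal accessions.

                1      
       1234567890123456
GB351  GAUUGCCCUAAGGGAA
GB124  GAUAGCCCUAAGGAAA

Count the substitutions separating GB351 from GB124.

2

Mismatches occur at site 4 (U/A), site 14 (G/A).
That gives 2 mismatches out of 16 aligned sites, so the Hamming distance is 2.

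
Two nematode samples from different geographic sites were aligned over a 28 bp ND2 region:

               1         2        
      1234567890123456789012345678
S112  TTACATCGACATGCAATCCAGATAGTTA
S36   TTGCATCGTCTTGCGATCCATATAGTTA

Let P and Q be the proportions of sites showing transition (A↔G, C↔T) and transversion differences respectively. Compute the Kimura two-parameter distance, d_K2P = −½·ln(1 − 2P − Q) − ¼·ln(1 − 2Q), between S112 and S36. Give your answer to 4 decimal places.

0.2041

Mismatches occur at site 3 (A/G, transition), site 9 (A/T, transversion), site 11 (A/T, transversion), site 15 (A/G, transition), site 21 (G/T, transversion).
Of the 5 differences, 2 transitions and 3 transversions over 28 sites: P = 2/28 = 0.071429, Q = 3/28 = 0.107143.
d = −0.5·ln(0.749999) − 0.25·ln(0.785714) = −0.5·(-0.287683) − 0.25·(-0.241162) = 0.2041.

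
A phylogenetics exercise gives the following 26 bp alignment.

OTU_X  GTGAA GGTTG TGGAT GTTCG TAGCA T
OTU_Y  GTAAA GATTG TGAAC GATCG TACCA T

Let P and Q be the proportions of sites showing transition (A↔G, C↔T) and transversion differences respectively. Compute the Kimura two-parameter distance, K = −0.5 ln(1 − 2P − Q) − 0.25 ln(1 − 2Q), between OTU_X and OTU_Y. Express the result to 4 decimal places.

0.2845

The sequences differ at positions 3 (G/A, transition), 7 (G/A, transition), 13 (G/A, transition), 15 (T/C, transition), 17 (T/A, transversion), 23 (G/C, transversion).
Of the 6 differences, 4 transitions and 2 transversions over 26 sites: P = 4/26 = 0.153846, Q = 2/26 = 0.076923.
d = −0.5·ln(0.615385) − 0.25·ln(0.846154) = −0.5·(-0.485507) − 0.25·(-0.167054) = 0.2845.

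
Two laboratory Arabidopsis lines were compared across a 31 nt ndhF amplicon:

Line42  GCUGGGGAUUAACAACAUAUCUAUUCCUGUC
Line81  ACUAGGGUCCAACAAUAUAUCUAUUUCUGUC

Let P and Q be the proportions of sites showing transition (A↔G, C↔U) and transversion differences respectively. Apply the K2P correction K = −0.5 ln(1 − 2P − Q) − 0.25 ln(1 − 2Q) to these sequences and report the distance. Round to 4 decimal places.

Mismatches occur at site 1 (G↔A, transition), site 4 (G↔A, transition), site 8 (A↔U, transversion), site 9 (U↔C, transition), site 10 (U↔C, transition), site 16 (C↔U, transition), site 26 (C↔U, transition).
Of the 7 differences, 6 transitions and 1 transversion over 31 sites: P = 6/31 = 0.193548, Q = 1/31 = 0.032258.
d = −0.5·ln(0.580646) − 0.25·ln(0.935484) = −0.5·(-0.543614) − 0.25·(-0.066691) = 0.2885.

0.2885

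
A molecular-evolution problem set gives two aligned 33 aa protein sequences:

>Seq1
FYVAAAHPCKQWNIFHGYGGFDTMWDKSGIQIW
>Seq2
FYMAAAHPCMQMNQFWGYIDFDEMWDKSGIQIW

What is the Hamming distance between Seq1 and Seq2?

8

The sequences differ at positions 3 (V/M), 10 (K/M), 12 (W/M), 14 (I/Q), 16 (H/W), 19 (G/I), 20 (G/D), 23 (T/E).
That gives 8 mismatches out of 33 aligned sites, so the Hamming distance is 8.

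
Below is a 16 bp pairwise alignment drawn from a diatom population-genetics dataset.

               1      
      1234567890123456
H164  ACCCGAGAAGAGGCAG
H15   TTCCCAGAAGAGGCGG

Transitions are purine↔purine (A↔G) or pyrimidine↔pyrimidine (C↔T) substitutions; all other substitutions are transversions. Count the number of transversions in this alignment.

Mismatches occur at site 1 (A/T, transversion), site 2 (C/T, transition), site 5 (G/C, transversion), site 15 (A/G, transition).
Of the 4 differences, 2 transitions and 2 transversions, so the answer is 2.

2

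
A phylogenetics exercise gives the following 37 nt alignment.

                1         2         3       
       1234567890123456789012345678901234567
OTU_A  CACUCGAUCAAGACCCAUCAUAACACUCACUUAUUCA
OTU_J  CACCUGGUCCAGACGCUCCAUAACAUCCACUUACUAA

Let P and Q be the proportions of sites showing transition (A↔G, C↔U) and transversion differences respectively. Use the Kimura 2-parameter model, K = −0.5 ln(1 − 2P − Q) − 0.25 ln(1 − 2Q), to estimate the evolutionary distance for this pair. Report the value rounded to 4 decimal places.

Differing sites — 4:U/C (Ti); 5:C/U (Ti); 7:A/G (Ti); 10:A/C (Tv); 15:C/G (Tv); 17:A/U (Tv); 18:U/C (Ti); 26:C/U (Ti); 27:U/C (Ti); 34:U/C (Ti); 36:C/A (Tv).
Of the 11 differences, 7 transitions and 4 transversions over 37 sites: P = 7/37 = 0.189189, Q = 4/37 = 0.108108.
d = −0.5·ln(0.513514) − 0.25·ln(0.783784) = −0.5·(-0.666478) − 0.25·(-0.243622) = 0.3941.

0.3941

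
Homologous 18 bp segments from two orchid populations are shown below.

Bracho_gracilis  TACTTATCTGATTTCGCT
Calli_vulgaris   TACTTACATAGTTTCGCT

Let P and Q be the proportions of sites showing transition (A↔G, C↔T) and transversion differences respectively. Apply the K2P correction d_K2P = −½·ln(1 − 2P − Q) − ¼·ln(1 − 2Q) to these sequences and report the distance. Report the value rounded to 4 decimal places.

The sequences differ at positions 7 (T/C, transition), 8 (C/A, transversion), 10 (G/A, transition), 11 (A/G, transition).
Of the 4 differences, 3 transitions and 1 transversion over 18 sites: P = 3/18 = 0.166667, Q = 1/18 = 0.055556.
d = −0.5·ln(0.611110) − 0.25·ln(0.888888) = −0.5·(-0.492478) − 0.25·(-0.117784) = 0.2757.

0.2757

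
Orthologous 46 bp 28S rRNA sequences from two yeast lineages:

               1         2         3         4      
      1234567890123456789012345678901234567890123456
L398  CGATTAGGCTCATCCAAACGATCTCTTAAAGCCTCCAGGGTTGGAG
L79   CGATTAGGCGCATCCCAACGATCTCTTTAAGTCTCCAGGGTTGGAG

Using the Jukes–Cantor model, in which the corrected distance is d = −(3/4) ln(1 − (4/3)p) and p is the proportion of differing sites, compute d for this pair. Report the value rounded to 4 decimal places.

The sequences differ at positions 10 (T/G), 16 (A/C), 28 (A/T), 32 (C/T).
p = 4/46 = 0.086957.
d = −0.75 · ln(1 − (4/3)·0.086957) = −0.75 · ln(0.884057) = −0.75 · (-0.123234) = 0.0924.

0.0924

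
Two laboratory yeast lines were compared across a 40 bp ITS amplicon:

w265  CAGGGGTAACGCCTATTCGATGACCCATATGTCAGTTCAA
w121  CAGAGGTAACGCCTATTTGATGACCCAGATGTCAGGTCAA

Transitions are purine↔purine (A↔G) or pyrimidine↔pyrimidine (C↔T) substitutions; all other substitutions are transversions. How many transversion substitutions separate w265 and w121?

Differing sites — 4:G/A (Ti); 18:C/T (Ti); 28:T/G (Tv); 36:T/G (Tv).
Of the 4 differences, 2 transitions and 2 transversions, so the answer is 2.

2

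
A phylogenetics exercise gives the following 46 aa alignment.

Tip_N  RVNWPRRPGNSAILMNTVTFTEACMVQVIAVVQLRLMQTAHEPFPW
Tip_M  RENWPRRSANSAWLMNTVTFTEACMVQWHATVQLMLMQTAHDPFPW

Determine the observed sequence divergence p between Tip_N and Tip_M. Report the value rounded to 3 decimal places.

0.196

The sequences differ at positions 2 (V/E), 8 (P/S), 9 (G/A), 13 (I/W), 28 (V/W), 29 (I/H), 31 (V/T), 35 (R/M), 42 (E/D).
There are 9 differences over 46 sites, so p = 9/46 = 0.196.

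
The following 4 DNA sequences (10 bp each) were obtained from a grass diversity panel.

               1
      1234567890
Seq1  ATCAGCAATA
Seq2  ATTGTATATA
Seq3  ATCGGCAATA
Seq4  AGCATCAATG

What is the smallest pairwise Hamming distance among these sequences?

1

Pairwise Hamming distances:
  Seq1 vs Seq2: 5
  Seq1 vs Seq3: 1
  Seq1 vs Seq4: 3
  Seq2 vs Seq3: 4
  Seq2 vs Seq4: 6
  Seq3 vs Seq4: 4
The smallest is 1, between Seq1 and Seq3.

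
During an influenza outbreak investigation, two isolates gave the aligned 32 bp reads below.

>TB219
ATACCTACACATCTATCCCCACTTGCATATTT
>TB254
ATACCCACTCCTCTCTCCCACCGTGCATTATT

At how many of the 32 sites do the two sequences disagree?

The sequences differ at positions 6 (T/C), 9 (A/T), 11 (A/C), 15 (A/C), 20 (C/A), 21 (A/C), 23 (T/G), 29 (A/T), 30 (T/A).
That gives 9 mismatches out of 32 aligned sites, so the Hamming distance is 9.

9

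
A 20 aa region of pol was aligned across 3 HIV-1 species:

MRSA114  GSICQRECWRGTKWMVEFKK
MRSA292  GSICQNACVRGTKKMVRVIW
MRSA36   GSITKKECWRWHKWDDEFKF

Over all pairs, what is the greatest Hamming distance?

14

Pairwise Hamming distances:
  MRSA114 vs MRSA292: 8
  MRSA114 vs MRSA36: 8
  MRSA292 vs MRSA36: 14
The largest is 14, between MRSA292 and MRSA36.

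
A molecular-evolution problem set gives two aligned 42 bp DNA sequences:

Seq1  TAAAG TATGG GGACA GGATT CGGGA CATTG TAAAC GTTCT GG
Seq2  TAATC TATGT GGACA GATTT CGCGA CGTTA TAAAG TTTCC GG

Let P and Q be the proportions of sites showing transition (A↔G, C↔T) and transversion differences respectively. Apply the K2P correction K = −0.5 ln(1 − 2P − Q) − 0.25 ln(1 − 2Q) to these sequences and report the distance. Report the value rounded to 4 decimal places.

The sequences differ at positions 4 (A/T, transversion), 5 (G/C, transversion), 10 (G/T, transversion), 17 (G/A, transition), 18 (A/T, transversion), 23 (G/C, transversion), 27 (A/G, transition), 30 (G/A, transition), 35 (C/G, transversion), 36 (G/T, transversion), 40 (T/C, transition).
Of the 11 differences, 4 transitions and 7 transversions over 42 sites: P = 4/42 = 0.095238, Q = 7/42 = 0.166667.
d = −0.5·ln(0.642857) − 0.25·ln(0.666666) = −0.5·(-0.441833) − 0.25·(-0.405466) = 0.3223.

0.3223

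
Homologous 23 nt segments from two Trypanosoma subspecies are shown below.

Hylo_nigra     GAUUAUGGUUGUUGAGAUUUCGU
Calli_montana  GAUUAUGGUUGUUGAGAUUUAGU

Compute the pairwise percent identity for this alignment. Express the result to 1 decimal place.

A single mismatch occurs at site 21 (C→A).
22 of the 23 sites match, so the percent identity is 22/23 × 100 = 95.7%.

95.7%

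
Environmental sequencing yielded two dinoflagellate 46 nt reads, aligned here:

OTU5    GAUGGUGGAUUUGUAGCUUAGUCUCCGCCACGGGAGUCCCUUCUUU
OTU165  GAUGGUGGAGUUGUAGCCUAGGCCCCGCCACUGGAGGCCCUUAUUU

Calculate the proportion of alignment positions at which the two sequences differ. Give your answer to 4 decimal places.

Mismatches occur at site 10 (U→G), site 18 (U→C), site 22 (U→G), site 24 (U→C), site 32 (G→U), site 37 (U→G), site 43 (C→A).
There are 7 differences over 46 sites, so p = 7/46 = 0.1522.

0.1522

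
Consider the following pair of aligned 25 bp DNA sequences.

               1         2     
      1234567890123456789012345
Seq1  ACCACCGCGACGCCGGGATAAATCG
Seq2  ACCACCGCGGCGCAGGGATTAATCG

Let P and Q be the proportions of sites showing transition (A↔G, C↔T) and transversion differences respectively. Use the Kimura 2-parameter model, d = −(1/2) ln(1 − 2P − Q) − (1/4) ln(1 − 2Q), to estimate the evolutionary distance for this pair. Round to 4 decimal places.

0.1308

Differing sites — 10:A/G (Ti); 14:C/A (Tv); 20:A/T (Tv).
Of the 3 differences, 1 transition and 2 transversions over 25 sites: P = 1/25 = 0.040000, Q = 2/25 = 0.080000.
d = −0.5·ln(0.840000) − 0.25·ln(0.840000) = −0.5·(-0.174353) − 0.25·(-0.174353) = 0.1308.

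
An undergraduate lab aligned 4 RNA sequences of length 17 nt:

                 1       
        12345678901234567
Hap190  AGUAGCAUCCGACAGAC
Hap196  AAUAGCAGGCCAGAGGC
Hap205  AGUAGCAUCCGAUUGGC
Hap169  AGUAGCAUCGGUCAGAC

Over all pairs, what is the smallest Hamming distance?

Pairwise Hamming distances:
  Hap190 vs Hap196: 6
  Hap190 vs Hap205: 3
  Hap190 vs Hap169: 2
  Hap196 vs Hap205: 6
  Hap196 vs Hap169: 8
  Hap205 vs Hap169: 5
The smallest is 2, between Hap190 and Hap169.

2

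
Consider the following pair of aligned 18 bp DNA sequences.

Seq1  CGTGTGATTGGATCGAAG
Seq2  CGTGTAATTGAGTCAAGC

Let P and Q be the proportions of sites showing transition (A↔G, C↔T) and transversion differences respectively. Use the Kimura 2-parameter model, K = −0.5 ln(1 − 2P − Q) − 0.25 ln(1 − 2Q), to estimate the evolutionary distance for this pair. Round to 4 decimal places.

Mismatches occur at site 6 (G↔A, transition), site 11 (G↔A, transition), site 12 (A↔G, transition), site 15 (G↔A, transition), site 17 (A↔G, transition), site 18 (G↔C, transversion).
Of the 6 differences, 5 transitions and 1 transversion over 18 sites: P = 5/18 = 0.277778, Q = 1/18 = 0.055556.
d = −0.5·ln(0.388888) − 0.25·ln(0.888888) = −0.5·(-0.944464) − 0.25·(-0.117784) = 0.5017.

0.5017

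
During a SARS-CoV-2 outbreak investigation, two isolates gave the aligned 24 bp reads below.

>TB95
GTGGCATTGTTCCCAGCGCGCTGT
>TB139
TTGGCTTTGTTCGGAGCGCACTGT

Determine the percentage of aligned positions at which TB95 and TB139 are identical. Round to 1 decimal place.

79.2%

Mismatches occur at site 1 (G↔T), site 6 (A↔T), site 13 (C↔G), site 14 (C↔G), site 20 (G↔A).
19 of the 24 sites match, so the percent identity is 19/24 × 100 = 79.2%.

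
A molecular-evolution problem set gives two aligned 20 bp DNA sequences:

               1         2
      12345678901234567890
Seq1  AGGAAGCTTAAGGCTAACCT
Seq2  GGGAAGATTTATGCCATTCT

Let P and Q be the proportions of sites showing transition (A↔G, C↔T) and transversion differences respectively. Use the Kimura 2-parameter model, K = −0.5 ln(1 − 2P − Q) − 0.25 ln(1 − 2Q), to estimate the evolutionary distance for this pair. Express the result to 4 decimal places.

Differing sites — 1:A/G (Ti); 7:C/A (Tv); 10:A/T (Tv); 12:G/T (Tv); 15:T/C (Ti); 17:A/T (Tv); 18:C/T (Ti).
Of the 7 differences, 3 transitions and 4 transversions over 20 sites: P = 3/20 = 0.150000, Q = 4/20 = 0.200000.
d = −0.5·ln(0.500000) − 0.25·ln(0.600000) = −0.5·(-0.693147) − 0.25·(-0.510826) = 0.4743.

0.4743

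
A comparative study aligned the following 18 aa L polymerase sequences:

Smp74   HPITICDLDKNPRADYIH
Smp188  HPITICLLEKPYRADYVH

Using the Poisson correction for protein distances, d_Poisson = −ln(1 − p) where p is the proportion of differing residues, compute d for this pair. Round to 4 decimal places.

0.3254

Differing sites — 7:D/L; 9:D/E; 11:N/P; 12:P/Y; 17:I/V.
p = 5/18 = 0.277778.
d = −ln(1 − 0.277778) = −ln(0.722222) = 0.3254.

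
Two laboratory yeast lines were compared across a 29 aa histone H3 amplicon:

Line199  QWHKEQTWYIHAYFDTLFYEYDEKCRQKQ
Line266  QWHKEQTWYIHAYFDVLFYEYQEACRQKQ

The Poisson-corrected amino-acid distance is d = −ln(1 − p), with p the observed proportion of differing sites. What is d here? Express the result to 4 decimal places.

Differing sites — 16:T/V; 22:D/Q; 24:K/A.
p = 3/29 = 0.103448.
d = −ln(1 − 0.103448) = −ln(0.896552) = 0.1092.

0.1092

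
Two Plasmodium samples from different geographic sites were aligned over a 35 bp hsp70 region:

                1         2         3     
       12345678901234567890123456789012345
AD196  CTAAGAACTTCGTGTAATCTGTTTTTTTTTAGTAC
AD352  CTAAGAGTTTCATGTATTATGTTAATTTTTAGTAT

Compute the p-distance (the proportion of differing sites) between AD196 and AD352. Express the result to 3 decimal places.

0.229

Mismatches occur at site 7 (A↔G), site 8 (C↔T), site 12 (G↔A), site 17 (A↔T), site 19 (C↔A), site 24 (T↔A), site 25 (T↔A), site 35 (C↔T).
There are 8 differences over 35 sites, so p = 8/35 = 0.229.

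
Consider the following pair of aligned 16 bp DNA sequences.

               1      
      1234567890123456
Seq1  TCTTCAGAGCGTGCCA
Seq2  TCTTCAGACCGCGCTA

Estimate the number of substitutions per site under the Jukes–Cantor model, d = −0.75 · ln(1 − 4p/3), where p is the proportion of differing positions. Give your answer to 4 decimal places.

Mismatches occur at site 9 (G↔C), site 12 (T↔C), site 15 (C↔T).
p = 3/16 = 0.187500.
d = −0.75 · ln(1 − (4/3)·0.187500) = −0.75 · ln(0.750000) = −0.75 · (-0.287682) = 0.2158.

0.2158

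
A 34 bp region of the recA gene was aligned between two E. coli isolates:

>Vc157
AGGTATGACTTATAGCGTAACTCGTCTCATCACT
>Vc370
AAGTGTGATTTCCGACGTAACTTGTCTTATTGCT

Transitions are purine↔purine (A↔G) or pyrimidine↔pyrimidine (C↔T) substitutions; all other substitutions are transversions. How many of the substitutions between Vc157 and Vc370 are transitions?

The sequences differ at positions 2 (G/A, transition), 5 (A/G, transition), 9 (C/T, transition), 12 (A/C, transversion), 13 (T/C, transition), 14 (A/G, transition), 15 (G/A, transition), 23 (C/T, transition), 28 (C/T, transition), 31 (C/T, transition), 32 (A/G, transition).
Of the 11 differences, 10 transitions and 1 transversion, so the answer is 10.

10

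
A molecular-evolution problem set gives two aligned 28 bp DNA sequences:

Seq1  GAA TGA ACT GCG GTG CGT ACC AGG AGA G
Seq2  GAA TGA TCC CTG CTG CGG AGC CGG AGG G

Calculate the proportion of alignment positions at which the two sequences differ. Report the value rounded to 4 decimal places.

0.3214

Mismatches occur at site 7 (A↔T), site 9 (T↔C), site 10 (G↔C), site 11 (C↔T), site 13 (G↔C), site 18 (T↔G), site 20 (C↔G), site 22 (A↔C), site 27 (A↔G).
There are 9 differences over 28 sites, so p = 9/28 = 0.3214.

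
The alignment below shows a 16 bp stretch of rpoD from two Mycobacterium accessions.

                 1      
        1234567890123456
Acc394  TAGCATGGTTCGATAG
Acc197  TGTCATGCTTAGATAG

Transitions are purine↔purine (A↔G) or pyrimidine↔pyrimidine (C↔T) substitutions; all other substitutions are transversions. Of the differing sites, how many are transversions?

Differing sites — 2:A/G (Ti); 3:G/T (Tv); 8:G/C (Tv); 11:C/A (Tv).
Of the 4 differences, 1 transition and 3 transversions, so the answer is 3.

3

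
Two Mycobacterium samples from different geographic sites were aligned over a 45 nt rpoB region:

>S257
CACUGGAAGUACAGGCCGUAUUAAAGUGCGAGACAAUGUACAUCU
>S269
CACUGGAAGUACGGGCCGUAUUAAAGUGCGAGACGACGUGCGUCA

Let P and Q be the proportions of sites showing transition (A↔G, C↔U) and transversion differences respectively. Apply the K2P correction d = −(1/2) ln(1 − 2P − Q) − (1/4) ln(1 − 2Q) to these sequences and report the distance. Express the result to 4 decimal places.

Differing sites — 13:A/G (Ti); 35:A/G (Ti); 37:U/C (Ti); 40:A/G (Ti); 42:A/G (Ti); 45:U/A (Tv).
Of the 6 differences, 5 transitions and 1 transversion over 45 sites: P = 5/45 = 0.111111, Q = 1/45 = 0.022222.
d = −0.5·ln(0.755556) − 0.25·ln(0.955556) = −0.5·(-0.280301) − 0.25·(-0.045462) = 0.1515.

0.1515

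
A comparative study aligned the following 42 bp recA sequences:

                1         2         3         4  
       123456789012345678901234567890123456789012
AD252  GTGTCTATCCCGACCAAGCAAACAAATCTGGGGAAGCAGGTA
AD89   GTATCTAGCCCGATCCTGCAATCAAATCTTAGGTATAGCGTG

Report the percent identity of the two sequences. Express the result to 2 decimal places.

66.67%

Differing sites — 3:G/A; 8:T/G; 14:C/T; 16:A/C; 17:A/T; 22:A/T; 30:G/T; 31:G/A; 34:A/T; 36:G/T; 37:C/A; 38:A/G; 39:G/C; 42:A/G.
28 of the 42 sites match, so the percent identity is 28/42 × 100 = 66.67%.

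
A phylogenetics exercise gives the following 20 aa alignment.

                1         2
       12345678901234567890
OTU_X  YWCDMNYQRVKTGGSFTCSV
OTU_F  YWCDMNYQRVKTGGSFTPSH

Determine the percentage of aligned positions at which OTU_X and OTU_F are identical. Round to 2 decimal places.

90.00%

The sequences differ at positions 18 (C/P), 20 (V/H).
18 of the 20 sites match, so the percent identity is 18/20 × 100 = 90.00%.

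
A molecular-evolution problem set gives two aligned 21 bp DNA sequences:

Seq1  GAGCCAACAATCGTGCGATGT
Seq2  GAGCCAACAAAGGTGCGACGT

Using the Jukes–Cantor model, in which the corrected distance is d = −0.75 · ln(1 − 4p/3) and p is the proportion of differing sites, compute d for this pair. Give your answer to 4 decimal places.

0.1585

Differing sites — 11:T/A; 12:C/G; 19:T/C.
p = 3/21 = 0.142857.
d = −0.75 · ln(1 − (4/3)·0.142857) = −0.75 · ln(0.809524) = −0.75 · (-0.211309) = 0.1585.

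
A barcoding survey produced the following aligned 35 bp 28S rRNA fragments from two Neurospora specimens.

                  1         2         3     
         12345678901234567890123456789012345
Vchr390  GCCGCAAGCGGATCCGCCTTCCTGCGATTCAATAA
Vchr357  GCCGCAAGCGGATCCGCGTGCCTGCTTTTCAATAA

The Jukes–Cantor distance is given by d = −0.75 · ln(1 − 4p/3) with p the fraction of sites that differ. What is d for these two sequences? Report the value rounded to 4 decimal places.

0.1240

Mismatches occur at site 18 (C↔G), site 20 (T↔G), site 26 (G↔T), site 27 (A↔T).
p = 4/35 = 0.114286.
d = −0.75 · ln(1 − (4/3)·0.114286) = −0.75 · ln(0.847619) = −0.75 · (-0.165324) = 0.1240.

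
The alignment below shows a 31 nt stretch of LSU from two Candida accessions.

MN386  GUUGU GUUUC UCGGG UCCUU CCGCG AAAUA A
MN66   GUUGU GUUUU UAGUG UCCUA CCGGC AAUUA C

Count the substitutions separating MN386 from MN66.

8

Mismatches occur at site 10 (C↔U), site 12 (C↔A), site 14 (G↔U), site 20 (U↔A), site 24 (C↔G), site 25 (G↔C), site 28 (A↔U), site 31 (A↔C).
That gives 8 mismatches out of 31 aligned sites, so the Hamming distance is 8.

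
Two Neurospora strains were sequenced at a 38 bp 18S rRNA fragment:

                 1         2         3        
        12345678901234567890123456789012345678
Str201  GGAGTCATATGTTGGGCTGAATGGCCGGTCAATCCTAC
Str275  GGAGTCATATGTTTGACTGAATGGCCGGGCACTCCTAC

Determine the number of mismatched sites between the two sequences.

4

Differing sites — 14:G/T; 16:G/A; 29:T/G; 32:A/C.
That gives 4 mismatches out of 38 aligned sites, so the Hamming distance is 4.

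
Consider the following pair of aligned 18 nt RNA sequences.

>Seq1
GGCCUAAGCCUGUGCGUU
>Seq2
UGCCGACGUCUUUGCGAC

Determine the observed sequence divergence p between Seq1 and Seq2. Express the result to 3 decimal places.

0.389

Differing sites — 1:G/U; 5:U/G; 7:A/C; 9:C/U; 12:G/U; 17:U/A; 18:U/C.
There are 7 differences over 18 sites, so p = 7/18 = 0.389.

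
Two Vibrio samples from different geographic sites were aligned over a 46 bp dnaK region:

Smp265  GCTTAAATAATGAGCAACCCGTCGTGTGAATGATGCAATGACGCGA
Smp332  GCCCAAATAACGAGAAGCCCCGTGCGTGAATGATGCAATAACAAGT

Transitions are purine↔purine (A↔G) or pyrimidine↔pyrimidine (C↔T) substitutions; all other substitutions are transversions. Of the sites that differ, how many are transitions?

8

The sequences differ at positions 3 (T/C, transition), 4 (T/C, transition), 11 (T/C, transition), 15 (C/A, transversion), 17 (A/G, transition), 21 (G/C, transversion), 22 (T/G, transversion), 23 (C/T, transition), 25 (T/C, transition), 40 (G/A, transition), 43 (G/A, transition), 44 (C/A, transversion), 46 (A/T, transversion).
Of the 13 differences, 8 transitions and 5 transversions, so the answer is 8.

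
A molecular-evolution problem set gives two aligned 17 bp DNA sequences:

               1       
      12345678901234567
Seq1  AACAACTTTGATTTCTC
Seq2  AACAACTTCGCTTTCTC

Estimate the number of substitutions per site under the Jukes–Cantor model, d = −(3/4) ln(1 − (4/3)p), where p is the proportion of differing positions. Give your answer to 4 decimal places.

0.1280

Mismatches occur at site 9 (T↔C), site 11 (A↔C).
p = 2/17 = 0.117647.
d = −0.75 · ln(1 − (4/3)·0.117647) = −0.75 · ln(0.843137) = −0.75 · (-0.170626) = 0.1280.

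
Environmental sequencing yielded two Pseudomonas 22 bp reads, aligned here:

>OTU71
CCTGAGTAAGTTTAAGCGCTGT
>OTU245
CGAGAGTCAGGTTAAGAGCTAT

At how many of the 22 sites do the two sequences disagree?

6

Mismatches occur at site 2 (C/G), site 3 (T/A), site 8 (A/C), site 11 (T/G), site 17 (C/A), site 21 (G/A).
That gives 6 mismatches out of 22 aligned sites, so the Hamming distance is 6.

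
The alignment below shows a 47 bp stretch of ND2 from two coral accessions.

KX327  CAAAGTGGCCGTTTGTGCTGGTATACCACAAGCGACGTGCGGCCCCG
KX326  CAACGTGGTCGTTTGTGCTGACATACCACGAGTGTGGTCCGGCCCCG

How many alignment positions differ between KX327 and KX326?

Mismatches occur at site 4 (A→C), site 9 (C→T), site 21 (G→A), site 22 (T→C), site 30 (A→G), site 33 (C→T), site 35 (A→T), site 36 (C→G), site 39 (G→C).
That gives 9 mismatches out of 47 aligned sites, so the Hamming distance is 9.

9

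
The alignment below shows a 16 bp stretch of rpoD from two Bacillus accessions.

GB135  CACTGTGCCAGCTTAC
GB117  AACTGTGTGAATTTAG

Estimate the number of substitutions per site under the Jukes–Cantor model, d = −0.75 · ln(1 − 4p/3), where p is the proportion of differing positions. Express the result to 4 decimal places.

0.5199

Mismatches occur at site 1 (C↔A), site 8 (C↔T), site 9 (C↔G), site 11 (G↔A), site 12 (C↔T), site 16 (C↔G).
p = 6/16 = 0.375000.
d = −0.75 · ln(1 − (4/3)·0.375000) = −0.75 · ln(0.500000) = −0.75 · (-0.693147) = 0.5199.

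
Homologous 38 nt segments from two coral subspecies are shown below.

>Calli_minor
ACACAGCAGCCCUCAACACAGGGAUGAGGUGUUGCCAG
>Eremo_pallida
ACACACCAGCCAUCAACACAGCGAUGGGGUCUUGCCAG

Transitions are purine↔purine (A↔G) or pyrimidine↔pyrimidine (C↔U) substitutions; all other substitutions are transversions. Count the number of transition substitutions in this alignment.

The sequences differ at positions 6 (G/C, transversion), 12 (C/A, transversion), 22 (G/C, transversion), 27 (A/G, transition), 31 (G/C, transversion).
Of the 5 differences, 1 transition and 4 transversions, so the answer is 1.

1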